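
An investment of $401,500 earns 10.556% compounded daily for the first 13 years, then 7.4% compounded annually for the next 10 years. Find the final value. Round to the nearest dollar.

$3,233,075

Phase 1: 401,500·(1 + 0.10556/365)^4745 ≈ 1,583,335.7524.
Phase 2: 1,583,335.7524·(1 + 0.074)^10 ≈ 3,233,075.3923.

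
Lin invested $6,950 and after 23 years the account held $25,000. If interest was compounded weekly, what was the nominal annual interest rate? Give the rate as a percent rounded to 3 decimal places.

5.569%

(1 + r/52)^1196 = 25,000/6,950 = 3.59712.
1 + r/52 = 3.59712^(1/1196) ≈ 1.001071, so r/52 ≈ 0.00107092.
r ≈ 52·0.00107092 = 5.56878%.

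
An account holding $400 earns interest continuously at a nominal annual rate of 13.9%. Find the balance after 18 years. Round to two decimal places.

A = P·e^(rt) = 400·e^(0.139·18) = 400·e^2.502.
e^2.502 ≈ 12.20688333, so A ≈ 4,882.7533.

$4,882.75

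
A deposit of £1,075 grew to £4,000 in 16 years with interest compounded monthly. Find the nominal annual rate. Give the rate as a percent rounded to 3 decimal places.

(1 + r/12)^192 = 4,000/1,075 = 3.72093.
1 + r/12 = 3.72093^(1/192) ≈ 1.006867, so r/12 ≈ 0.00686708.
r ≈ 12·0.00686708 = 8.24050%.

8.241%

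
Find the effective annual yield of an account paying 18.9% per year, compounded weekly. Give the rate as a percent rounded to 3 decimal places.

One year is 52 periods at 0.00363462 each: (1 + 0.00363462)^52 ≈ 1.207627.
EAR = 1.207627 − 1 ≈ 20.76271%.

20.763%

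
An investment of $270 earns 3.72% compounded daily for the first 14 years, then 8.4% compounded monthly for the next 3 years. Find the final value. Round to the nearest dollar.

$584

Phase 1: 270·(1 + 0.0372/365)^5110 ≈ 454.4989.
Phase 2: 454.4989·(1 + 0.007)^36 ≈ 584.2433.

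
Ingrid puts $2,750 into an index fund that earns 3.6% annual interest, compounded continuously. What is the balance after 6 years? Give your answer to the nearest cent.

$3,413.03

A = P·e^(rt) = 2,750·e^(0.036·6) = 2,750·e^0.216.
e^0.216 ≈ 1.241102379, so A ≈ 3,413.0315.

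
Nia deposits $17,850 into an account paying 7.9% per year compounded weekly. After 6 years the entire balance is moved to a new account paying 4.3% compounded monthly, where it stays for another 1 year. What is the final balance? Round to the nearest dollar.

$29,921

Phase 1: 17,850·(1 + 0.079/52)^312 ≈ 28,664.0526.
Phase 2: 28,664.0526·(1 + 0.043/12)^12 ≈ 29,921.1909.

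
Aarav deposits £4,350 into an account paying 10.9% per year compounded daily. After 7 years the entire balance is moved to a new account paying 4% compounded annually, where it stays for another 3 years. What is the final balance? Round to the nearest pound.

Phase 1: 4,350·(1 + 0.109/365)^2555 ≈ 9,328.3854.
Phase 2: 9,328.3854·(1 + 0.04)^3 ≈ 10,493.1649.

£10,493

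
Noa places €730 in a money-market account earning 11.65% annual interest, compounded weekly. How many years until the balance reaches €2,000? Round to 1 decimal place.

8.7 years

We need (1 + 0.00224038)^(52t) = 2.7397, so 52t = ln 2.7397 / ln 1.00224 ≈ 450.3631.
t ≈ 450.3631/52 = 8.6608 years.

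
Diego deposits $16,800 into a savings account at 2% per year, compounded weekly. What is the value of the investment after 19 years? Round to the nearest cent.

Periodic rate = 2%/52 = 0.000384615; periods = 52·19 = 988.
A = 16,800·(1 + 0.02/52)^988 ≈ 16,800·1.4621777615 ≈ 24,564.5864.

$24,564.59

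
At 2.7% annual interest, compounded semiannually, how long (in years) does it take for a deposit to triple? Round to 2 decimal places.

40.96 years

(1 + 0.0135)^(2t) = 3.
2t = ln 3 / ln(1 + 0.0135) ≈ 1.0986/0.0134097 ≈ 81.9268.
t ≈ 40.9634.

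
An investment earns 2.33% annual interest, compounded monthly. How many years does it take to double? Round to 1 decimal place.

(1 + 0.00194167)^(12t) = 2.
12t = ln 2 / ln(1 + 0.00194167) ≈ 0.69315/0.00193978 ≈ 357.3321.
t ≈ 29.7777.

29.8 years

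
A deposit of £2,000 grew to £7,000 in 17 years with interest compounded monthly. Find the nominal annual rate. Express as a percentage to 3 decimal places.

The 204-period growth factor is 7,000/2,000 = 3.5.
r/12 = 3.5^(1/204) − 1 ≈ 0.00615989, so r ≈ 12·0.00615989 = 7.39187%.

7.392%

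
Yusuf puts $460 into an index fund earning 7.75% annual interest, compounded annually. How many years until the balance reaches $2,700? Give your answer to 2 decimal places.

23.71 years

We need (1 + 0.0775)^t = 5.8696, so t = ln 5.8696 / ln 1.0775 ≈ 23.7098.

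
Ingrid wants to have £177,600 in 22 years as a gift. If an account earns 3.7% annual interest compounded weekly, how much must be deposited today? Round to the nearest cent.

Growth factor = (1 + 0.037/52)^1144 ≈ 2.25626443564.
P = 177,600/2.25626443564 ≈ 78,714.1778.

£78,714.18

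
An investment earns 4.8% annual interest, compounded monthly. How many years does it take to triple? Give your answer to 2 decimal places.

22.93 years

(1 + 0.004)^(12t) = 3.
12t = ln 3 / ln(1 + 0.004) ≈ 1.0986/0.00399202 ≈ 275.2020.
t ≈ 22.9335.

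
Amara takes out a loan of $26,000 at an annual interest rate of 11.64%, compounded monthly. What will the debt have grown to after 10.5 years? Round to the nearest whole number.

Growth factor = (1 + 0.0097)^126 ≈ 3.3747133438.
A ≈ 26,000 × 3.3747133438 ≈ 87,742.5469.

$87,743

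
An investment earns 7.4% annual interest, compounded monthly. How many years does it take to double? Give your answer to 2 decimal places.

(1 + 0.00616667)^(12t) = 2.
12t = ln 2 / ln(1 + 0.00616667) ≈ 0.69315/0.00614773 ≈ 112.7485.
t ≈ 9.3957.

9.40 years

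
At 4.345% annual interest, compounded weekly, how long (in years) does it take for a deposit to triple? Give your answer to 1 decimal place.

25.3 years

(1 + 0.000835577)^(52t) = 3.
52t = ln 3 / ln(1 + 0.000835577) ≈ 1.0986/0.000835228 ≈ 1315.3441.
t ≈ 25.2951.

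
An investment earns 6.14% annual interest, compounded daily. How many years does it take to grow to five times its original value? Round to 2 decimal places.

(1 + 0.000168219)^(365t) = 5.
365t = ln 5 / ln(1 + 0.000168219) ≈ 1.6094/0.000168205 ≈ 9568.3102.
t ≈ 26.2145.

26.21 years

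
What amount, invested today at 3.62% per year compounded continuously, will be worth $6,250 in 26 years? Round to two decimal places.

$2,438.50

P = A·e^(−rt) = 6,250·e^(−0.9412).
e^(−0.9412) ≈ 0.3901593631, so P ≈ 2,438.4960.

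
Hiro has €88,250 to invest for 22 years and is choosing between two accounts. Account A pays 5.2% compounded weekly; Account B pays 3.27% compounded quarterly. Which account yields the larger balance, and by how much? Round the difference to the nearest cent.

Account A, by €96,219.12

Account A growth factor: (1 + 0.001)^1144 ≈ 3.13750651531; balance ≈ 276,884.9500.
Account B growth factor: (1 + 0.008175)^88 ≈ 2.0472048621; balance ≈ 180,665.8291.
Account A is larger by 96,219.1209.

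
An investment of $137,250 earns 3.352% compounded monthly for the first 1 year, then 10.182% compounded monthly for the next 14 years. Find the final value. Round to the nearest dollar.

Phase 1: 137,250·(1 + 0.03352/12)^12 ≈ 141,921.9631.
Phase 2: 141,921.9631·(1 + 0.008485)^168 ≈ 586,835.0324.

$586,835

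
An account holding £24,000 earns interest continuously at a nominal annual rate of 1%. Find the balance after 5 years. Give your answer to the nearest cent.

A = P·e^(rt) = 24,000·e^(0.01·5) = 24,000·e^0.05.
e^0.05 ≈ 1.0512710964, so A ≈ 25,230.5063.

£25,230.51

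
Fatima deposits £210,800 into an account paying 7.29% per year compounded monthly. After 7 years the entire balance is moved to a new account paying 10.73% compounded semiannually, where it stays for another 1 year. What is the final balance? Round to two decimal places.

£389,236.33

After 7 years at 7.29%: 210,800 × 1.66322121487 ≈ 350,607.0321.
Then 1 years at 10.73%: 350,607.0321 × 1.1101783225 ≈ 389,236.3267.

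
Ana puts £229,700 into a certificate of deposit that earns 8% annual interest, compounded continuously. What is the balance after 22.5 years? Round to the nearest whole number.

A = P·e^(rt) = 229,700·e^(0.08·22.5) = 229,700·e^1.8.
e^1.8 ≈ 6.049647464413, so A ≈ 1,389,604.0226.

£1,389,604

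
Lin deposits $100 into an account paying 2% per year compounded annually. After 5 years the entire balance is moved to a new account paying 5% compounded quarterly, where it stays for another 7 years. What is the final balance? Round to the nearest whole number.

$156

Phase 1: 100·(1 + 0.02)^5 ≈ 110.4081.
Phase 2: 110.4081·(1 + 0.0125)^28 ≈ 156.3370.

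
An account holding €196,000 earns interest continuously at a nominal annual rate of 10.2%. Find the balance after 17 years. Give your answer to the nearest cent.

A = P·e^(rt) = 196,000·e^(0.102·17) = 196,000·e^1.734.
e^1.734 ≈ 5.66326170952, so A ≈ 1,109,999.2951.

€1,109,999.30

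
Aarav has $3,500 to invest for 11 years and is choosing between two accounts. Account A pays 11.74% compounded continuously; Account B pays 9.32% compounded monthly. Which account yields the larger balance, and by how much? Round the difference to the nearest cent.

A: e^(0.1174·11) = e^1.2914 ≈ 3.6378760187, so 3,500 × 3.6378760187 ≈ 12,732.5661.
B: (1 + 0.0932/12)^132 ≈ 2.776633718, so 3,500 × 2.776633718 ≈ 9,718.2180.
Difference ≈ 3,014.3481 in favor of A.

Account A, by $3,014.35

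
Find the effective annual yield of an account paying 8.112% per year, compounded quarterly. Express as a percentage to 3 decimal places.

EAR = (1 + 8.112%/4)^4 − 1 = (1 + 0.02028)^4 − 1.
(1 + 0.02028)^4 ≈ 1.083621, so EAR ≈ 8.36212%.

8.362%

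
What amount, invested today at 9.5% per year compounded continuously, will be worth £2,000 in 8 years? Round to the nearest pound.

P = A·e^(−rt) = 2,000·e^(−0.76).
e^(−0.76) ≈ 0.467666427, so P ≈ 935.3329.

£935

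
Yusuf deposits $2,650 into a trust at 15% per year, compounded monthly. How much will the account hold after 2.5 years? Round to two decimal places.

Growth factor = (1 + 0.0125)^30 ≈ 1.45161336.
A ≈ 2,650 × 1.45161336 ≈ 3,846.7754.

$3,846.78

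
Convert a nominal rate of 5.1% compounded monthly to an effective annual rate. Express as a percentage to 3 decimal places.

5.221%

EAR = (1 + 5.1%/12)^12 − 1 = (1 + 0.00425)^12 − 1.
(1 + 0.00425)^12 ≈ 1.052209, so EAR ≈ 5.22092%.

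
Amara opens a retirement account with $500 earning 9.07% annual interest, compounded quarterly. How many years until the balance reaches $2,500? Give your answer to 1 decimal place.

We need (1 + 0.022675)^(4t) = 5, so 4t = ln 5 / ln 1.022675 ≈ 71.7802.
t ≈ 71.7802/4 = 17.9451 years.

17.9 years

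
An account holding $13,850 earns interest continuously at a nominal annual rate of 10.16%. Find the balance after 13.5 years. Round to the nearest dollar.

$54,592

A = P·e^(rt) = 13,850·e^(0.1016·13.5) = 13,850·e^1.3716.
e^1.3716 ≈ 3.9416522965, so A ≈ 54,591.8843.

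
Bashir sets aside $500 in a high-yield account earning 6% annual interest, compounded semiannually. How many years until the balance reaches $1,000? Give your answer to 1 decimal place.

We need (1 + 0.03)^(2t) = 2, so 2t = ln 2 / ln 1.03 ≈ 23.4498.
t ≈ 23.4498/2 = 11.7249 years.

11.7 years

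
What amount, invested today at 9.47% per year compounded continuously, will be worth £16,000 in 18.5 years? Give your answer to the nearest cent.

£2,774.97

P = A·e^(−rt) = 16,000·e^(−1.75195).
e^(−1.75195) ≈ 0.17343541443, so P ≈ 2,774.9666.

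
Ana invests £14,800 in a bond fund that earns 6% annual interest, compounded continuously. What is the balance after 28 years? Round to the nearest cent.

A = P·e^(rt) = 14,800·e^(0.06·28) = 14,800·e^1.68.
e^1.68 ≈ 5.3655559711, so A ≈ 79,410.2284.

£79,410.23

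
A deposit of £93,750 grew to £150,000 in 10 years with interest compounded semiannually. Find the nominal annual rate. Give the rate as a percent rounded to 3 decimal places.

The 20-period growth factor is 150,000/93,750 = 1.6.
r/2 = 1.6^(1/20) − 1 ≈ 0.0237785, so r ≈ 2·0.0237785 = 4.75570%.

4.756%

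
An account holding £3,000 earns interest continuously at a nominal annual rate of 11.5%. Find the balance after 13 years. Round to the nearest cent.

A = P·e^(rt) = 3,000·e^(0.115·13) = 3,000·e^1.495.
e^1.495 ≈ 4.4593365528, so A ≈ 13,378.0097.

£13,378.01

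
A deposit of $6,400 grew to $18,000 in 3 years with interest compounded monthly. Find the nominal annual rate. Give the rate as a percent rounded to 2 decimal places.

(1 + r/12)^36 = 18,000/6,400 = 2.8125.
1 + r/12 = 2.8125^(1/36) ≈ 1.029141, so r/12 ≈ 0.0291408.
r ≈ 12·0.0291408 = 34.96895%.

34.97%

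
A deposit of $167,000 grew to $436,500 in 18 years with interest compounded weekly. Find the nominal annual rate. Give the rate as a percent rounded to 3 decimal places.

The 936-period growth factor is 436,500/167,000 = 2.61377.
r/52 = 2.61377^(1/936) − 1 ≈ 0.00102702, so r ≈ 52·0.00102702 = 5.34049%.

5.340%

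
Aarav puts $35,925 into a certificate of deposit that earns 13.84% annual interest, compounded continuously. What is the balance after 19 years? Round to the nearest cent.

$498,215.86

A = P·e^(rt) = 35,925·e^(0.1384·19) = 35,925·e^2.6296.
e^2.6296 ≈ 13.8682215039, so A ≈ 498,215.8575.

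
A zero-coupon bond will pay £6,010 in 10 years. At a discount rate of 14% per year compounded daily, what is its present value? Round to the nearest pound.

Growth factor = (1 + 0.14/365)^3650 ≈ 4.054111598.
P = 6,010/4.054111598 ≈ 1,482.4456.

£1,482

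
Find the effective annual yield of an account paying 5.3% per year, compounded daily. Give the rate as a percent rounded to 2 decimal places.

One year is 365 periods at 0.000145205 each: (1 + 0.000145205)^365 ≈ 1.054426.
EAR = 1.054426 − 1 ≈ 5.44256%.

5.44%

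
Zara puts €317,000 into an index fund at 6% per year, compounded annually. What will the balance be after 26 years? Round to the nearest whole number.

€1,442,154

Growth factor = (1 + 0.06)^26 ≈ 4.549382962928.
A ≈ 317,000 × 4.549382962928 ≈ 1,442,154.3992.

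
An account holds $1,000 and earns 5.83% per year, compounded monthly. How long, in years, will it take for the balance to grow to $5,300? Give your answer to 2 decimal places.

28.68 years

We need (1 + 0.00485833)^(12t) = 5.3, so 12t = ln 5.3 / ln 1.004858 ≈ 344.1004.
t ≈ 344.1004/12 = 28.6750 years.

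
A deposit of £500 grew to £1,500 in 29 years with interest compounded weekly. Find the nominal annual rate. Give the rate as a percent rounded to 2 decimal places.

(1 + r/52)^1508 = 1,500/500 = 3.
1 + r/52 = 3^(1/1508) ≈ 1.000729, so r/52 ≈ 0.000728788.
r ≈ 52·0.000728788 = 3.78970%.

3.79%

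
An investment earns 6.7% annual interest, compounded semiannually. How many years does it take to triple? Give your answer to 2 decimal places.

16.67 years

(1 + 0.0335)^(2t) = 3.
2t = ln 3 / ln(1 + 0.0335) ≈ 1.0986/0.0329511 ≈ 33.3407.
t ≈ 16.6703.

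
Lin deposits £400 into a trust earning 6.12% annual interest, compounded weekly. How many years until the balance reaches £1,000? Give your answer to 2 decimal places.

14.98 years

We need (1 + 0.00117692)^(52t) = 2.5, so 52t = ln 2.5 / ln 1.001177 ≈ 779.0057.
t ≈ 779.0057/52 = 14.9809 years.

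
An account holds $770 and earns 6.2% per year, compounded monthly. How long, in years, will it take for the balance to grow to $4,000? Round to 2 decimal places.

(1 + 0.00516667)^(12t) = 4,000/770 = 5.1948.
12t·ln(1 + 0.00516667) = ln(5.1948); 12t = 1.6477/0.00515337 ≈ 319.7249.
t ≈ 26.6437 years.

26.64 years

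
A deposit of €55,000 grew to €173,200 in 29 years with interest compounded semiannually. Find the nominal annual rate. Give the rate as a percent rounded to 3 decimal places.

The 58-period growth factor is 173,200/55,000 = 3.14909.
r/2 = 3.14909^(1/58) − 1 ≈ 0.0199747, so r ≈ 2·0.0199747 = 3.99494%.

3.995%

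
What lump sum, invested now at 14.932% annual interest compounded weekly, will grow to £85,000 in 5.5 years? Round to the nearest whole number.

£37,434

Growth factor = (1 + 0.14932/52)^286 ≈ 2.2706885525.
P = 85,000/2.2706885525 ≈ 37,433.5793.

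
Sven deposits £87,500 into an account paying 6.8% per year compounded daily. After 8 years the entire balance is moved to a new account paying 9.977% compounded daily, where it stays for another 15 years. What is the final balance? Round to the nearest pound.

Phase 1: 87,500·(1 + 0.068/365)^2920 ≈ 150,744.7676.
Phase 2: 150,744.7676·(1 + 0.09977/365)^5475 ≈ 673,126.7365.

£673,127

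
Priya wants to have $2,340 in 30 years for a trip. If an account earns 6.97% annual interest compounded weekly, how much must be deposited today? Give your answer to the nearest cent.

$289.54

Periodic rate = 6.97%/52 = 0.00134038; 1560 periods.
P = 2,340/(1 + 0.0697/52)^1560 ≈ 2,340/8.081680866 ≈ 289.5437.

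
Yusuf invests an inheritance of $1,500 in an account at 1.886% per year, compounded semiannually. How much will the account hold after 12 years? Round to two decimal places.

$1,878.97

Growth factor = (1 + 0.00943)^24 ≈ 1.252647815.
A ≈ 1,500 × 1.252647815 ≈ 1,878.9717.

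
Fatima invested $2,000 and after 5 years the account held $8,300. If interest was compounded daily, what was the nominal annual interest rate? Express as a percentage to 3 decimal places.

(1 + r/365)^1825 = 8,300/2,000 = 4.15.
1 + r/365 = 4.15^(1/1825) ≈ 1.00078, so r/365 ≈ 0.00078009.
r ≈ 365·0.00078009 = 28.47327%.

28.473%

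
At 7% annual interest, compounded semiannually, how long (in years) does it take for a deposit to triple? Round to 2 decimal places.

15.97 years

(1 + 0.035)^(2t) = 3.
2t = ln 3 / ln(1 + 0.035) ≈ 1.0986/0.0344014 ≈ 31.9351.
t ≈ 15.9675.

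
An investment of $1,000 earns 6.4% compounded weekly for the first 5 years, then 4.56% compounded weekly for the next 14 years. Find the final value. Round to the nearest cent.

After 5 years at 6.4%: 1,000 × 1.376856825 ≈ 1,376.8568.
Then 14 years at 4.56%: 1,376.8568 × 1.892919317 ≈ 2,606.2789.

$2,606.28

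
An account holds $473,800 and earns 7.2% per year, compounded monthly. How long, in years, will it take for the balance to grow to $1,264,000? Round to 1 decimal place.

13.7 years

We need (1 + 0.006)^(12t) = 2.6678, so 12t = ln 2.6678 / ln 1.006 ≈ 164.0320.
t ≈ 164.0320/12 = 13.6693 years.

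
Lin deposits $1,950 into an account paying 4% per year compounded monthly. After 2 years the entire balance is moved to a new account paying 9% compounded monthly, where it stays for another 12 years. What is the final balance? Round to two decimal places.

$6,194.53

Phase 1: 1,950·(1 + 0.04/12)^24 ≈ 2,112.1288.
Phase 2: 2,112.1288·(1 + 0.0075)^144 ≈ 6,194.5289.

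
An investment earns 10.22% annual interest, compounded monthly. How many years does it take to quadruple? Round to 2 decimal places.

13.62 years

(1 + 0.00851667)^(12t) = 4.
12t = ln 4 / ln(1 + 0.00851667) ≈ 1.3863/0.0084806 ≈ 163.4665.
t ≈ 13.6222.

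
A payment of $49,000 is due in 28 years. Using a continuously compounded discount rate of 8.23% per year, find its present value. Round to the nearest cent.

P = A·e^(−rt) = 49,000·e^(−2.3044).
e^(−2.3044) ≈ 0.099818673894, so P ≈ 4,891.1150.

$4,891.12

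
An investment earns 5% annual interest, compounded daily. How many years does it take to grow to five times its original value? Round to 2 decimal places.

32.19 years

(1 + 0.000136986)^(365t) = 5.
365t = ln 5 / ln(1 + 0.000136986) ≈ 1.6094/0.000136977 ≈ 11749.7015.
t ≈ 32.1910.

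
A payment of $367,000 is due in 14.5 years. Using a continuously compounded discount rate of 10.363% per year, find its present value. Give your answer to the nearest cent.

$81,673.28

P = A·e^(−rt) = 367,000·e^(−1.502635).
e^(−1.502635) ≈ 0.222542986118, so P ≈ 81,673.2759.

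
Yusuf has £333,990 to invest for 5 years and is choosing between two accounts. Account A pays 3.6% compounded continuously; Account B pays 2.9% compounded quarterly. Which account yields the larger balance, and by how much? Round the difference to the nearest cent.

Account A growth factor: e^(0.036·5) = e^0.18 ≈ 1.19721736312; balance ≈ 399,858.6271.
Account B growth factor: (1 + 0.00725)^20 ≈ 1.15543500617; balance ≈ 385,903.7377.
Account A is larger by 13,954.8894.

Account A, by £13,954.89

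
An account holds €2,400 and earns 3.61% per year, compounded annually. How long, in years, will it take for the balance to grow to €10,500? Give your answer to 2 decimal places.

41.62 years

(1 + 0.0361)^t = 10,500/2,400 = 4.375.
t·ln(1 + 0.0361) = ln(4.375); t = 1.4759/0.0354637 ≈ 41.6174.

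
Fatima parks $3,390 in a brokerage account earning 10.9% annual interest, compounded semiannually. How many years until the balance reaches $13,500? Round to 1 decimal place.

We need (1 + 0.0545)^(2t) = 3.9823, so 2t = ln 3.9823 / ln 1.0545 ≈ 26.0400.
t ≈ 26.0400/2 = 13.0200 years.

13.0 years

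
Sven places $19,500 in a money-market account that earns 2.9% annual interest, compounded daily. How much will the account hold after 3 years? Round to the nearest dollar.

$21,272

Periodic rate = 2.9%/365 = 0.0000794521; periods = 365·3 = 1095.
A = 19,500·(1 + 0.029/365)^1095 ≈ 19,500·1.0908929096 ≈ 21,272.4117.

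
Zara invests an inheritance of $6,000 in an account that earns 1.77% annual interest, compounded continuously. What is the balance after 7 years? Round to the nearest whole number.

A = P·e^(rt) = 6,000·e^(0.0177·7) = 6,000·e^0.1239.
e^0.1239 ≈ 1.131902675, so A ≈ 6,791.4161.

$6,791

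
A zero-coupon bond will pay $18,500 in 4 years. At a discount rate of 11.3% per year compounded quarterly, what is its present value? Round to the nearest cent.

Periodic rate = 11.3%/4 = 0.02825; 16 periods.
P = 18,500/(1 + 0.02825)^16 ≈ 18,500/1.561634845 ≈ 11,846.5594.

$11,846.56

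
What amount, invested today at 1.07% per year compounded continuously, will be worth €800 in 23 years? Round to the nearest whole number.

€625

P = A·e^(−rt) = 800·e^(−0.2461).
e^(−0.2461) ≈ 0.781844037, so P ≈ 625.4752.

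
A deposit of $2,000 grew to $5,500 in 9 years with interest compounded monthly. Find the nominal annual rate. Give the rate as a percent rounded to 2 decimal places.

(1 + r/12)^108 = 5,500/2,000 = 2.75.
1 + r/12 = 2.75^(1/108) ≈ 1.009411, so r/12 ≈ 0.00941068.
r ≈ 12·0.00941068 = 11.29282%.

11.29%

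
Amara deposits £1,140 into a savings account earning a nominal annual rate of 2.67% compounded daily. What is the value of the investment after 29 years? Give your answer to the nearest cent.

Periodic rate = 2.67%/365 = 0.0000731507; periods = 365·29 = 10585.
A = 1,140·(1 + 0.0267/365)^10585 ≈ 1,140·2.169011819 ≈ 2,472.6735.

£2,472.67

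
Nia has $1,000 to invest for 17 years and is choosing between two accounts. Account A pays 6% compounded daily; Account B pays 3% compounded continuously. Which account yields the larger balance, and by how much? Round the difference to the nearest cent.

Account A, by $1,107.67

A: (1 + 0.06/365)^6205 ≈ 2.772962307, so 1,000 × 2.772962307 ≈ 2,772.9623.
B: e^(0.03·17) = e^0.51 ≈ 1.665291195, so 1,000 × 1.665291195 ≈ 1,665.2912.
Difference ≈ 1,107.6711 in favor of A.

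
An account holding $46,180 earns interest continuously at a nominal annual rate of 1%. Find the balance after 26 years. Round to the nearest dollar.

$59,892

A = P·e^(rt) = 46,180·e^(0.01·26) = 46,180·e^0.26.
e^0.26 ≈ 1.2969300867, so A ≈ 59,892.2314.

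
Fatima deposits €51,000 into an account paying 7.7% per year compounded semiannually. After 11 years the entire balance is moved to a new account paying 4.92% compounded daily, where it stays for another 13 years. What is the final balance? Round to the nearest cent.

€221,957.19

Phase 1: 51,000·(1 + 0.0385)^22 ≈ 117,088.2177.
Phase 2: 117,088.2177·(1 + 0.0492/365)^4745 ≈ 221,957.1943.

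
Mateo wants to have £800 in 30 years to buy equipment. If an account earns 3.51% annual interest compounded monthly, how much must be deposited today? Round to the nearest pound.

Periodic rate = 3.51%/12 = 0.002925; 360 periods.
P = 800/(1 + 0.002925)^360 ≈ 800/2.86183488 ≈ 279.5409.

£280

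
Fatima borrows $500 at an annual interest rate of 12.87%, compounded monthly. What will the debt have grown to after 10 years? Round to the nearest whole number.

$1,799

Growth factor = (1 + 0.010725)^120 ≈ 3.597169963.
A ≈ 500 × 3.597169963 ≈ 1,798.5850.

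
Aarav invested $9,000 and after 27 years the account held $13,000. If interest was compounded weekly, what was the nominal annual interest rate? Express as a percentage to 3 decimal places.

The 1404-period growth factor is 13,000/9,000 = 1.44444.
r/52 = 1.44444^(1/1404) − 1 ≈ 0.000261947, so r ≈ 52·0.000261947 = 1.36212%.

1.362%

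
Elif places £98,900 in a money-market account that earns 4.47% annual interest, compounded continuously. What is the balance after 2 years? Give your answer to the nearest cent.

£108,148.93

A = P·e^(rt) = 98,900·e^(0.0447·2) = 98,900·e^0.0894.
e^0.0894 ≈ 1.09351797605, so A ≈ 108,148.9278.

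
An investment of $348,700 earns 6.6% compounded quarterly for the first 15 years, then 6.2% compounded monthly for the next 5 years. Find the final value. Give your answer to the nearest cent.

$1,268,176.24

Phase 1: 348,700·(1 + 0.0165)^60 ≈ 930,882.6284.
Phase 2: 930,882.6284·(1 + 0.062/12)^60 ≈ 1,268,176.2367.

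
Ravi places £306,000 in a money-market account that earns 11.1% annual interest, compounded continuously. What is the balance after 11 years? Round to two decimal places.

£1,037,516.44

A = P·e^(rt) = 306,000·e^(0.111·11) = 306,000·e^1.221.
e^1.221 ≈ 3.390576615513, so A ≈ 1,037,516.4443.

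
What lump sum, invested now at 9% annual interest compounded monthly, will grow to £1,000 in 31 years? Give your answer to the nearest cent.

£62.06

Growth factor = (1 + 0.0075)^372 ≈ 16.1124058.
P = 1,000/16.1124058 ≈ 62.0640.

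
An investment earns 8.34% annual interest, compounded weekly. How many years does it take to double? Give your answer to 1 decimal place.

(1 + 0.00160385)^(52t) = 2.
52t = ln 2 / ln(1 + 0.00160385) ≈ 0.69315/0.00160256 ≈ 432.5246.
t ≈ 8.3178.

8.3 years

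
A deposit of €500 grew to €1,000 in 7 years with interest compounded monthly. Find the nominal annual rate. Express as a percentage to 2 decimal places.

(1 + r/12)^84 = 1,000/500 = 2.
1 + r/12 = 2^(1/84) ≈ 1.008286, so r/12 ≈ 0.00828589.
r ≈ 12·0.00828589 = 9.94307%.

9.94%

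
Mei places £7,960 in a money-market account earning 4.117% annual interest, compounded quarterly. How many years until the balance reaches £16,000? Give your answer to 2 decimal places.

17.05 years

We need (1 + 0.0102925)^(4t) = 2.0101, so 4t = ln 2.0101 / ln 1.010293 ≈ 68.1804.
t ≈ 68.1804/4 = 17.0451 years.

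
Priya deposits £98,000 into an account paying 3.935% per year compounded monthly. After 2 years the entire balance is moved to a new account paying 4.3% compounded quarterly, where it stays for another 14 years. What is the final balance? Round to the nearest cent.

After 2 years at 3.935%: 98,000 × 1.0817404223 ≈ 106,010.5614.
Then 14 years at 4.3%: 106,010.5614 × 1.81991037281 ≈ 192,929.7203.

£192,929.72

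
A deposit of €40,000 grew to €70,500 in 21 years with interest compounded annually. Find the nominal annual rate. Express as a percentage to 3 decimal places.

The 21-period growth factor is 70,500/40,000 = 1.7625.
r = 1.7625^(1/21) − 1 ≈ 0.0273548, i.e. 2.73548%.

2.735%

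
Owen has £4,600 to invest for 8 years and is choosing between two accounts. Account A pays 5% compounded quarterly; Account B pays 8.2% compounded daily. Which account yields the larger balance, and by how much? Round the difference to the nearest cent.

A: (1 + 0.0125)^32 ≈ 1.488130509, so 4,600 × 1.488130509 ≈ 6,845.4003.
B: (1 + 0.082/365)^2920 ≈ 1.926926648, so 4,600 × 1.926926648 ≈ 8,863.8626.
Difference ≈ 2,018.4622 in favor of B.

Account B, by £2,018.46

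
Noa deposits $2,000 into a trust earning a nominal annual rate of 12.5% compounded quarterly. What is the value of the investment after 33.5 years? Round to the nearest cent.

$123,538.08

Growth factor = (1 + 0.03125)^134 ≈ 61.7690395851.
A ≈ 2,000 × 61.7690395851 ≈ 123,538.0792.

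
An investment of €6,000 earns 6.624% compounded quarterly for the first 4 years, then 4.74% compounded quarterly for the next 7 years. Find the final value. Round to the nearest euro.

€10,853

Phase 1: 6,000·(1 + 0.01656)^16 ≈ 7,803.3219.
Phase 2: 7,803.3219·(1 + 0.01185)^28 ≈ 10,852.5384.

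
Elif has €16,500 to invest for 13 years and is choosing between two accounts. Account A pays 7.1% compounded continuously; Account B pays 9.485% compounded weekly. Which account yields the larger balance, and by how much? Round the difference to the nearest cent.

Account B, by €15,031.47

Account A growth factor: e^(0.071·13) = e^0.923 ≈ 2.5168295642; balance ≈ 41,527.6878.
Account B growth factor: (1 + 0.09485/52)^676 ≈ 3.4278279173; balance ≈ 56,559.1606.
Account B is larger by 15,031.4728.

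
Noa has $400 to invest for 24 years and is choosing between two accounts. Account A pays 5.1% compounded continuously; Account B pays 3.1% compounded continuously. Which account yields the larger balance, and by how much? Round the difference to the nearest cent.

Account A, by $518.57

Account A growth factor: e^(0.051·24) = e^1.224 ≈ 3.400763618; balance ≈ 1,360.3054.
Account B growth factor: e^(0.031·24) = e^0.744 ≈ 2.10433605; balance ≈ 841.7344.
Account A is larger by 518.5710.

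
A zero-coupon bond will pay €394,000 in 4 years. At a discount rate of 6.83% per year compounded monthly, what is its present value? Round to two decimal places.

€300,042.90

Periodic rate = 6.83%/12 = 0.00569167; 48 periods.
P = 394,000/(1 + 0.0683/12)^48 ≈ 394,000/1.31314556802 ≈ 300,042.8967.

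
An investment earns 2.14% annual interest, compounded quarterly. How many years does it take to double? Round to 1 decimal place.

(1 + 0.00535)^(4t) = 2.
4t = ln 2 / ln(1 + 0.00535) ≈ 0.69315/0.00533574 ≈ 129.9065.
t ≈ 32.4766.

32.5 years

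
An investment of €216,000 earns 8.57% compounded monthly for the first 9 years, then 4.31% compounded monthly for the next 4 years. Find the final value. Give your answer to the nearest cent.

Phase 1: 216,000·(1 + 0.0857/12)^108 ≈ 465,837.6892.
Phase 2: 465,837.6892·(1 + 0.0431/12)^48 ≈ 553,315.5230.

€553,315.52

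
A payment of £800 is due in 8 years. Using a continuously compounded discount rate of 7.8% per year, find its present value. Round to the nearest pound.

P = A·e^(−rt) = 800·e^(−0.624).
e^(−0.624) ≈ 0.535796958, so P ≈ 428.6376.

£429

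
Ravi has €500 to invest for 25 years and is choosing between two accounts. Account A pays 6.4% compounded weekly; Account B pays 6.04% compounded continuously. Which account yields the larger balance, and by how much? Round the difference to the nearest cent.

Account A growth factor: (1 + 0.064/52)^1300 ≈ 4.948161986; balance ≈ 2,474.0810.
Account B growth factor: e^(0.0604·25) = e^1.51 ≈ 4.526730794; balance ≈ 2,263.3654.
Account A is larger by 210.7156.

Account A, by €210.72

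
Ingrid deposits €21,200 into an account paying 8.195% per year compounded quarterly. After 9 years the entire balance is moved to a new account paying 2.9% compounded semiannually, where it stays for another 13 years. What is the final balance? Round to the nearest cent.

€63,968.48

Phase 1: 21,200·(1 + 0.0204875)^36 ≈ 43,995.9479.
Phase 2: 43,995.9479·(1 + 0.0145)^26 ≈ 63,968.4775.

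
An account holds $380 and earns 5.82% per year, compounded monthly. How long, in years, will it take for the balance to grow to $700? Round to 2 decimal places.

10.52 years

We need (1 + 0.00485)^(12t) = 1.8421, so 12t = ln 1.8421 / ln 1.00485 ≈ 126.2658.
t ≈ 126.2658/12 = 10.5222 years.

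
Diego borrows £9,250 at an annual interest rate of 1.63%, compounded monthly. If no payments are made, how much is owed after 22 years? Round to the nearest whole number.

£13,237

Growth factor = (1 + 0.0163/12)^264 ≈ 1.4309759173.
A ≈ 9,250 × 1.4309759173 ≈ 13,236.5272.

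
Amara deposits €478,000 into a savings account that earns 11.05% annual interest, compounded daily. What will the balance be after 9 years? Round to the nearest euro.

€1,292,017

Periodic rate = 11.05%/365 = 0.00030274; periods = 365·9 = 3285.
A = 478,000·(1 + 0.1105/365)^3285 ≈ 478,000·2.702965471429 ≈ 1,292,017.4953.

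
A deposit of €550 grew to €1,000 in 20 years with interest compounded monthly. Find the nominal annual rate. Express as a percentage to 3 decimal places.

The 240-period growth factor is 1,000/550 = 1.81818.
r/12 = 1.81818^(1/240) − 1 ≈ 0.00249409, so r ≈ 12·0.00249409 = 2.99291%.

2.993%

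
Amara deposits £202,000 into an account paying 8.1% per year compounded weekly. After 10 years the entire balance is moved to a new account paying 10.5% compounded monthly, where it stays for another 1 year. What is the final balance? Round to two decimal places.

After 10 years at 8.1%: 202,000 × 2.24649177659 ≈ 453,791.3389.
Then 1 years at 10.5%: 453,791.3389 × 1.11020345045 ≈ 503,800.7102.

£503,800.71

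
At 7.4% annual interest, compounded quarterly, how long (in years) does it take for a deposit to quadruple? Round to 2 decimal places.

18.91 years

(1 + 0.0185)^(4t) = 4.
4t = ln 4 / ln(1 + 0.0185) ≈ 1.3863/0.018331 ≈ 75.6259.
t ≈ 18.9065.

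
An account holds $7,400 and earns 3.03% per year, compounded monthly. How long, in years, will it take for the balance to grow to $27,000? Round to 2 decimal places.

42.77 years

We need (1 + 0.002525)^(12t) = 3.6486, so 12t = ln 3.6486 / ln 1.002525 ≈ 513.2635.
t ≈ 513.2635/12 = 42.7720 years.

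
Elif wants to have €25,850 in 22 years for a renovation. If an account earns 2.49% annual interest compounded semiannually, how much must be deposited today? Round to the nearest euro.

€14,998

Growth factor = (1 + 0.01245)^44 ≈ 1.7236049295.
P = 25,850/1.7236049295 ≈ 14,997.6364.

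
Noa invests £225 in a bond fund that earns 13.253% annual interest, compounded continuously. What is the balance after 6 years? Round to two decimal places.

A = P·e^(rt) = 225·e^(0.13253·6) = 225·e^0.79518.
e^0.79518 ≈ 2.21483963, so A ≈ 498.3389.

£498.34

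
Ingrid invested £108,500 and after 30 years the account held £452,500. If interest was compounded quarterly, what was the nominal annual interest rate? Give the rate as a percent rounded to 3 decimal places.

(1 + r/4)^120 = 452,500/108,500 = 4.17051.
1 + r/4 = 4.17051^(1/120) ≈ 1.011971, so r/4 ≈ 0.0119714.
r ≈ 4·0.0119714 = 4.78856%.

4.789%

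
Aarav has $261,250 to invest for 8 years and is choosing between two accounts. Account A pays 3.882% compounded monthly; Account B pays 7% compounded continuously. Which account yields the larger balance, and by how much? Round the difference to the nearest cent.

Account B, by $101,147.45

Account A growth factor: (1 + 0.003235)^96 ≈ 1.36350521763; balance ≈ 356,215.7381.
Account B growth factor: e^(0.07·8) = e^0.56 ≈ 1.7506725003; balance ≈ 457,363.1907.
Account B is larger by 101,147.4526.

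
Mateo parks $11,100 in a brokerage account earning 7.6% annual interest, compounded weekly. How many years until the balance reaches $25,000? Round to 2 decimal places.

10.69 years

We need (1 + 0.00146154)^(52t) = 2.2523, so 52t = ln 2.2523 / ln 1.001462 ≈ 555.9374.
t ≈ 555.9374/52 = 10.6911 years.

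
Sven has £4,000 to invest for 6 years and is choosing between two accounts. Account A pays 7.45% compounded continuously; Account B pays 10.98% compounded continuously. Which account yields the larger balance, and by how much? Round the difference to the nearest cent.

Account B, by £1,475.43

Account A growth factor: e^(0.0745·6) = e^0.447 ≈ 1.563614299; balance ≈ 6,254.4572.
Account B growth factor: e^(0.1098·6) = e^0.6588 ≈ 1.932471976; balance ≈ 7,729.8879.
Account B is larger by 1,475.4307.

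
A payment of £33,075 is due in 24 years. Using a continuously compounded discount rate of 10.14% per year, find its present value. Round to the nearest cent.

P = A·e^(−rt) = 33,075·e^(−2.4336).
e^(−2.4336) ≈ 0.08772046978, so P ≈ 2,901.3545.

£2,901.35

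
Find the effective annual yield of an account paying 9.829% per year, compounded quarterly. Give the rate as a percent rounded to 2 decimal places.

One year is 4 periods at 0.0245725 each: (1 + 0.0245725)^4 ≈ 1.101973.
EAR = 1.101973 − 1 ≈ 10.19726%.

10.20%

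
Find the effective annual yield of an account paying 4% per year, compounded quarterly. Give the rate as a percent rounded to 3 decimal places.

4.060%

One year is 4 periods at 0.01 each: (1 + 0.01)^4 ≈ 1.040604.
EAR = 1.040604 − 1 ≈ 4.06040%.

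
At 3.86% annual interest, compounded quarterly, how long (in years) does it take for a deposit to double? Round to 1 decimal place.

(1 + 0.00965)^(4t) = 2.
4t = ln 2 / ln(1 + 0.00965) ≈ 0.69315/0.00960374 ≈ 72.1747.
t ≈ 18.0437.

18.0 years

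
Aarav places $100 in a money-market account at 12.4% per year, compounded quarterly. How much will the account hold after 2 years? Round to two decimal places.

Growth factor = (1 + 0.031)^8 ≈ 1.27664257.
A ≈ 100 × 1.27664257 ≈ 127.6643.

$127.66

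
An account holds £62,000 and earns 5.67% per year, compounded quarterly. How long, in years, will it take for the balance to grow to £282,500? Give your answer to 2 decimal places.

(1 + 0.014175)^(4t) = 282,500/62,000 = 4.5565.
4t·ln(1 + 0.014175) = ln(4.5565); 4t = 1.5165/0.0140755 ≈ 107.7437.
t ≈ 26.9359 years.

26.94 years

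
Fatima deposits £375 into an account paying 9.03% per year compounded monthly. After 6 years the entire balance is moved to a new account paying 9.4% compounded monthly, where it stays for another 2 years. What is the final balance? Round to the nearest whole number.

£776

After 6 years at 9.03%: 375 × 1.71561505 ≈ 643.3556.
Then 2 years at 9.4%: 643.3556 × 1.20594982 ≈ 775.8546.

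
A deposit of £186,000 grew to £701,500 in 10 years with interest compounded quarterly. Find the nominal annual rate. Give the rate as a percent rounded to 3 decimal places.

(1 + r/4)^40 = 701,500/186,000 = 3.77151.
1 + r/4 = 3.77151^(1/40) ≈ 1.033744, so r/4 ≈ 0.0337437.
r ≈ 4·0.0337437 = 13.49747%.

13.497%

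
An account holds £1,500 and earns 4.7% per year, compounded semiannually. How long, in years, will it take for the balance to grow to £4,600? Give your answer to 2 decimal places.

(1 + 0.0235)^(2t) = 4,600/1,500 = 3.0667.
2t·ln(1 + 0.0235) = ln(3.0667); 2t = 1.1206/0.0232281 ≈ 48.2429.
t ≈ 24.1214 years.

24.12 years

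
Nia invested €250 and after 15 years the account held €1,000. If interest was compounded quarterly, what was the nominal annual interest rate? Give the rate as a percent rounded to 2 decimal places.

9.35%

The 60-period growth factor is 1,000/250 = 4.
r/4 = 4^(1/60) − 1 ≈ 0.0233739, so r ≈ 4·0.0233739 = 9.34956%.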